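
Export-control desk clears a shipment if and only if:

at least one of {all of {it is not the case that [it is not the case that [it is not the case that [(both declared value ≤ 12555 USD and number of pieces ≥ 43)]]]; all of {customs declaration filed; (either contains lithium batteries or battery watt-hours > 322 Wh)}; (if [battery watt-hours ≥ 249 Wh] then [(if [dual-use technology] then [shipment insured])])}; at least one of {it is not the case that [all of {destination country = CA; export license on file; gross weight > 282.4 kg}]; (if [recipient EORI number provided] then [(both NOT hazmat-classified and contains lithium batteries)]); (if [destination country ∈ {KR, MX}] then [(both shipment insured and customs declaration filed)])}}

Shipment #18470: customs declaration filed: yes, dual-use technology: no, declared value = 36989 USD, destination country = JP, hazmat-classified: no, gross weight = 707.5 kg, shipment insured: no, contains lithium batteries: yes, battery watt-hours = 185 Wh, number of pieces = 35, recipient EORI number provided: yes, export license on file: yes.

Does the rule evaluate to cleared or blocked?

Cleared

Atomic conditions:
  declared value ≤ 12555 USD: 36989 ≤ 12555 is false
  number of pieces ≥ 43: 35 ≥ 43 is false
  customs declaration filed: yes → true
  contains lithium batteries: yes → true
  battery watt-hours > 322 Wh: 185 > 322 is false
  battery watt-hours ≥ 249 Wh: 185 ≥ 249 is false
  dual-use technology: no → false
  shipment insured: no → false
  destination country = CA: JP == CA is false
  export license on file: yes → true
  gross weight > 282.4 kg: 707.5 > 282.4 is true
  recipient EORI number provided: yes → true
  NOT hazmat-classified: no → true
  destination country ∈ {KR, MX}: JP is not in the set → false
Combine:
[1.1.1.1.1] false AND false = false
[1.1.1.1] NOT false = true
[1.1.1] NOT true = false
[1.1] NOT false = true
[1.2.2] true OR false = true
[1.2] true AND true = true
[1.3.2] false → false (antecedent false ⇒ implication holds) = true
[1.3] false → true (antecedent false ⇒ implication holds) = true
[1] true AND true AND true = true
[2.1.1] false AND true AND true = false
[2.1] NOT false = true
[2.2.2] true AND true = true
[2.2] true → true = true
[2.3.2] false AND true = false
[2.3] false → false (antecedent false ⇒ implication holds) = true
[2] true OR true OR true = true
[root] true OR true = true
Overall: true → cleared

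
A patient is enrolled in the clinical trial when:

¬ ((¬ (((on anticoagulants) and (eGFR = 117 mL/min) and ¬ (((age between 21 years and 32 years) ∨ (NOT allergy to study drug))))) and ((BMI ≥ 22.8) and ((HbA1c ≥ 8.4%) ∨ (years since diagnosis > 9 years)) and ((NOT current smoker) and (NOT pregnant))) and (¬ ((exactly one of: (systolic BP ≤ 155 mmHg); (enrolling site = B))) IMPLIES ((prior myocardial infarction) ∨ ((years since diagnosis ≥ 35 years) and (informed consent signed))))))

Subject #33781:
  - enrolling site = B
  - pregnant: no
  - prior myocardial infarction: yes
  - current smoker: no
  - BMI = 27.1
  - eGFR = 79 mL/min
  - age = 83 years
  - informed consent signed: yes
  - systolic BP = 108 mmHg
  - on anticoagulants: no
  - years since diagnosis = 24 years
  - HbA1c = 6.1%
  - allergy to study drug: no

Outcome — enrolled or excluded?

Excluded

Atomic conditions:
  on anticoagulants: no → false
  eGFR = 117 mL/min: 79 == 117 is false
  age between 21 years and 32 years: 83 in [21, 32] is false
  NOT allergy to study drug: no → true
  BMI ≥ 22.8: 27.1 ≥ 22.8 is true
  HbA1c ≥ 8.4%: 6.1 ≥ 8.4 is false
  years since diagnosis > 9 years: 24 > 9 is true
  NOT current smoker: no → true
  NOT pregnant: no → true
  systolic BP ≤ 155 mmHg: 108 ≤ 155 is true
  enrolling site = B: B == B is true
  prior myocardial infarction: yes → true
  years since diagnosis ≥ 35 years: 24 ≥ 35 is false
  informed consent signed: yes → true
Combine:
[1.1.1.3.1] false OR true = true
[1.1.1.3] NOT true = false
[1.1.1] false AND false AND false = false
[1.1] NOT false = true
[1.2.2] false OR true = true
[1.2.3] true AND true = true
[1.2] true AND true AND true = true
[1.3.1.1] exactly-one(true, true) = false
[1.3.1] NOT false = true
[1.3.2.2] false AND true = false
[1.3.2] true OR false = true
[1.3] true → true = true
[1] true AND true AND true = true
[root] NOT true = false
Overall: false → excluded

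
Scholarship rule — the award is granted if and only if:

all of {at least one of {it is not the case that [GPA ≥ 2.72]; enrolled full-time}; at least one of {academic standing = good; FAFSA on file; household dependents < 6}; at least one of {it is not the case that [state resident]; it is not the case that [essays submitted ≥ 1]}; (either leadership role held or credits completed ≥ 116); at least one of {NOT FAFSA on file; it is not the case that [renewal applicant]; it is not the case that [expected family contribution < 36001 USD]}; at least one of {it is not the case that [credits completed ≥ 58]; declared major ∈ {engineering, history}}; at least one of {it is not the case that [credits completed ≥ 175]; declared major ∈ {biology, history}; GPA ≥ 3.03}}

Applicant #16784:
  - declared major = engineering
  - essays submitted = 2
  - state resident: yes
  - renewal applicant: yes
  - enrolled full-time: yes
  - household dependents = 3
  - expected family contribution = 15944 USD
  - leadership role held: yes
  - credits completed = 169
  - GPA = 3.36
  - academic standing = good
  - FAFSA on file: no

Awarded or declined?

Atomic conditions:
  GPA ≥ 2.72: 3.36 ≥ 2.72 is true
  enrolled full-time: yes → true
  academic standing = good: good == good is true
  FAFSA on file: no → false
  household dependents < 6: 3 < 6 is true
  state resident: yes → true
  essays submitted ≥ 1: 2 ≥ 1 is true
  leadership role held: yes → true
  credits completed ≥ 116: 169 ≥ 116 is true
  NOT FAFSA on file: no → true
  renewal applicant: yes → true
  expected family contribution < 36001 USD: 15944 < 36001 is true
  credits completed ≥ 58: 169 ≥ 58 is true
  declared major ∈ {engineering, history}: engineering is in the set → true
  credits completed ≥ 175: 169 ≥ 175 is false
  declared major ∈ {biology, history}: engineering is not in the set → false
  GPA ≥ 3.03: 3.36 ≥ 3.03 is true
Combine:
[1.1] NOT true = false
[1] false OR true = true
[2] true OR false OR true = true
[3.1] NOT true = false
[3.2] NOT true = false
[3] false OR false = false
[4] true OR true = true
[5.2] NOT true = false
[5.3] NOT true = false
[5] true OR false OR false = true
[6.1] NOT true = false
[6] false OR true = true
[7.1] NOT false = true
[7] true OR false OR true = true
[root] true AND true AND false AND true AND true AND true AND true = false
Overall: false → declined

Declined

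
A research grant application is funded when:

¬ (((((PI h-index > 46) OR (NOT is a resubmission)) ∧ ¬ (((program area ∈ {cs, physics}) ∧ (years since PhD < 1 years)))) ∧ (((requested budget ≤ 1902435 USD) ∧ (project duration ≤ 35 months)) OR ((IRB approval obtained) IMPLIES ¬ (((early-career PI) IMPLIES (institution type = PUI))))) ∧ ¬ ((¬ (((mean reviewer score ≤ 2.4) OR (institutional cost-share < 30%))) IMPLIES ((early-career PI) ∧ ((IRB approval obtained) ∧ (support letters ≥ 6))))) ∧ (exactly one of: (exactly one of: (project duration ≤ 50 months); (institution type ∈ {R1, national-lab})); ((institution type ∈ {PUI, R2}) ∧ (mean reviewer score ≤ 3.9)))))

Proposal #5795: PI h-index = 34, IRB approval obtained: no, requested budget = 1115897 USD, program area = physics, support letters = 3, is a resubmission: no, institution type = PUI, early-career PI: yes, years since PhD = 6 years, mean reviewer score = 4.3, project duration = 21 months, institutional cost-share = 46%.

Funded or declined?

Atomic conditions:
  PI h-index > 46: 34 > 46 is false
  NOT is a resubmission: no → true
  program area ∈ {cs, physics}: physics is in the set → true
  years since PhD < 1 years: 6 < 1 is false
  requested budget ≤ 1902435 USD: 1115897 ≤ 1902435 is true
  project duration ≤ 35 months: 21 ≤ 35 is true
  IRB approval obtained: no → false
  early-career PI: yes → true
  institution type = PUI: PUI == PUI is true
  mean reviewer score ≤ 2.4: 4.3 ≤ 2.4 is false
  institutional cost-share < 30%: 46 < 30 is false
  support letters ≥ 6: 3 ≥ 6 is false
  project duration ≤ 50 months: 21 ≤ 50 is true
  institution type ∈ {R1, national-lab}: PUI is not in the set → false
  institution type ∈ {PUI, R2}: PUI is in the set → true
  mean reviewer score ≤ 3.9: 4.3 ≤ 3.9 is false
Combine:
[1.1.1] false OR true = true
[1.1.2.1] true AND false = false
[1.1.2] NOT false = true
[1.1] true AND true = true
[1.2.1] true AND true = true
[1.2.2.2.1] true → true = true
[1.2.2.2] NOT true = false
[1.2.2] false → false (antecedent false ⇒ implication holds) = true
[1.2] true OR true = true
[1.3.1.1.1] false OR false = false
[1.3.1.1] NOT false = true
[1.3.1.2.2] false AND false = false
[1.3.1.2] true AND false = false
[1.3.1] true → false = false
[1.3] NOT false = true
[1.4.1] exactly-one(true, false) = true
[1.4.2] true AND false = false
[1.4] exactly-one(true, false) = true
[1] true AND true AND true AND true = true
[root] NOT true = false
Overall: false → declined

Declined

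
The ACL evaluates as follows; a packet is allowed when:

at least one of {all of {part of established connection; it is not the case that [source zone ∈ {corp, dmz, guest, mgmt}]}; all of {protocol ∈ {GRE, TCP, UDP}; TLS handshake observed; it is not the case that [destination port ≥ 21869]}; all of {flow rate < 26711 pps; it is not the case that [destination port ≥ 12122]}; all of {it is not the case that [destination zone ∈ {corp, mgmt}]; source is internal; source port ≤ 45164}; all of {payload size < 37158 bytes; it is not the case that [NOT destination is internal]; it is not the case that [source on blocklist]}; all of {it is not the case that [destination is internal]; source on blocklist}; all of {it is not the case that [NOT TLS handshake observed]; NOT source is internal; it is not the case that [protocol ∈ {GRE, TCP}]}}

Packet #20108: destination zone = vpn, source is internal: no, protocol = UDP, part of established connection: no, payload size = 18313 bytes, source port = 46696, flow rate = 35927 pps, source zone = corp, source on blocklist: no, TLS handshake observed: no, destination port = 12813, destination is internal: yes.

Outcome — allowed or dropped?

Atomic conditions:
  part of established connection: no → false
  source zone ∈ {corp, dmz, guest, mgmt}: corp is in the set → true
  protocol ∈ {GRE, TCP, UDP}: UDP is in the set → true
  TLS handshake observed: no → false
  destination port ≥ 21869: 12813 ≥ 21869 is false
  flow rate < 26711 pps: 35927 < 26711 is false
  destination port ≥ 12122: 12813 ≥ 12122 is true
  destination zone ∈ {corp, mgmt}: vpn is not in the set → false
  source is internal: no → false
  source port ≤ 45164: 46696 ≤ 45164 is false
  payload size < 37158 bytes: 18313 < 37158 is true
  NOT destination is internal: yes → false
  source on blocklist: no → false
  destination is internal: yes → true
  NOT TLS handshake observed: no → true
  NOT source is internal: no → true
  protocol ∈ {GRE, TCP}: UDP is not in the set → false
Combine:
[1.2] NOT true = false
[1] false AND false = false
[2.3] NOT false = true
[2] true AND false AND true = false
[3.2] NOT true = false
[3] false AND false = false
[4.1] NOT false = true
[4] true AND false AND false = false
[5.2] NOT false = true
[5.3] NOT false = true
[5] true AND true AND true = true
[6.1] NOT true = false
[6] false AND false = false
[7.1] NOT true = false
[7.3] NOT false = true
[7] false AND true AND true = false
[root] false OR false OR false OR false OR true OR false OR false = true
Overall: true → allowed

Allowed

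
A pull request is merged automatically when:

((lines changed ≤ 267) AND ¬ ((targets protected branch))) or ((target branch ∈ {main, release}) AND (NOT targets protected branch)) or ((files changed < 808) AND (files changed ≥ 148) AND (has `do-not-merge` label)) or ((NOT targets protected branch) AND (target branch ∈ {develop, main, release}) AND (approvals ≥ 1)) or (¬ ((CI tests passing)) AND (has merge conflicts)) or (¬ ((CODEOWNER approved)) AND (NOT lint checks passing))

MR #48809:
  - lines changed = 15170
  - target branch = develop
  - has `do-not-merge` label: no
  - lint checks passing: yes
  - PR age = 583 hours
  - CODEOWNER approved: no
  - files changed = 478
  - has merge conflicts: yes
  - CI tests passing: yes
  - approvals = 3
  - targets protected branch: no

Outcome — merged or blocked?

Merged

Atomic conditions:
  lines changed ≤ 267: 15170 ≤ 267 is false
  targets protected branch: no → false
  target branch ∈ {main, release}: develop is not in the set → false
  NOT targets protected branch: no → true
  files changed < 808: 478 < 808 is true
  files changed ≥ 148: 478 ≥ 148 is true
  has `do-not-merge` label: no → false
  target branch ∈ {develop, main, release}: develop is in the set → true
  approvals ≥ 1: 3 ≥ 1 is true
  CI tests passing: yes → true
  has merge conflicts: yes → true
  CODEOWNER approved: no → false
  NOT lint checks passing: yes → false
Combine:
[1.2] NOT false = true
[1] false AND true = false
[2] false AND true = false
[3] true AND true AND false = false
[4] true AND true AND true = true
[5.1] NOT true = false
[5] false AND true = false
[6.1] NOT false = true
[6] true AND false = false
[root] false OR false OR false OR true OR false OR false = true
Overall: true → merged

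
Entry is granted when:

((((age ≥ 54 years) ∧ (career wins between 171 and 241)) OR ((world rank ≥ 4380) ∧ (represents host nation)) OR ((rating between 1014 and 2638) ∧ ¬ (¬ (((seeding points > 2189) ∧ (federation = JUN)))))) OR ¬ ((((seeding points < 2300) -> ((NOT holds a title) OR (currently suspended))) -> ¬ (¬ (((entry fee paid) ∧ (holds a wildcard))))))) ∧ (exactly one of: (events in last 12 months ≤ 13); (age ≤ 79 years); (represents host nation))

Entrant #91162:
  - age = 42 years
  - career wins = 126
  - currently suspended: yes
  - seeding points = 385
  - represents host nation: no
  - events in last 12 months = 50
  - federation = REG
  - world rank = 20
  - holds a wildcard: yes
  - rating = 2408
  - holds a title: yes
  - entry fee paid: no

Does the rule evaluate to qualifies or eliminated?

Qualifies

Atomic conditions:
  age ≥ 54 years: 42 ≥ 54 is false
  career wins between 171 and 241: 126 in [171, 241] is false
  world rank ≥ 4380: 20 ≥ 4380 is false
  represents host nation: no → false
  rating between 1014 and 2638: 2408 in [1014, 2638] is true
  seeding points > 2189: 385 > 2189 is false
  federation = JUN: REG == JUN is false
  seeding points < 2300: 385 < 2300 is true
  NOT holds a title: yes → false
  currently suspended: yes → true
  entry fee paid: no → false
  holds a wildcard: yes → true
  events in last 12 months ≤ 13: 50 ≤ 13 is false
  age ≤ 79 years: 42 ≤ 79 is true
Combine:
[1.1.1] false AND false = false
[1.1.2] false AND false = false
[1.1.3.2.1.1] false AND false = false
[1.1.3.2.1] NOT false = true
[1.1.3.2] NOT true = false
[1.1.3] true AND false = false
[1.1] false OR false OR false = false
[1.2.1.1.2] false OR true = true
[1.2.1.1] true → true = true
[1.2.1.2.1.1] false AND true = false
[1.2.1.2.1] NOT false = true
[1.2.1.2] NOT true = false
[1.2.1] true → false = false
[1.2] NOT false = true
[1] false OR true = true
[2] exactly-one(false, true, false) = true
[root] true AND true = true
Overall: true → qualifies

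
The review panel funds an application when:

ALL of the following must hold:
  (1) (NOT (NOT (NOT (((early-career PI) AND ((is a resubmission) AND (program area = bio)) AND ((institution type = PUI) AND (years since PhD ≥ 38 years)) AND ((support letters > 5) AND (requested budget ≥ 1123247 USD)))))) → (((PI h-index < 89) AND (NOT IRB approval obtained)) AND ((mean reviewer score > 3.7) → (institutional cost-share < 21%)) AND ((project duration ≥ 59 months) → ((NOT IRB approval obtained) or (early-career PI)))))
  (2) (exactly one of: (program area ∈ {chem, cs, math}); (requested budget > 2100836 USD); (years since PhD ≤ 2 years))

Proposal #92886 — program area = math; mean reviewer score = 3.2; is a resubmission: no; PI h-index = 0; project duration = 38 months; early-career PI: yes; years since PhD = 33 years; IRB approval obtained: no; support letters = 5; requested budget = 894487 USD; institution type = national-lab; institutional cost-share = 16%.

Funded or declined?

Funded

Atomic conditions:
  early-career PI: yes → true
  is a resubmission: no → false
  program area = bio: math == bio is false
  institution type = PUI: national-lab == PUI is false
  years since PhD ≥ 38 years: 33 ≥ 38 is false
  support letters > 5: 5 > 5 is false
  requested budget ≥ 1123247 USD: 894487 ≥ 1123247 is false
  PI h-index < 89: 0 < 89 is true
  NOT IRB approval obtained: no → true
  mean reviewer score > 3.7: 3.2 > 3.7 is false
  institutional cost-share < 21%: 16 < 21 is true
  project duration ≥ 59 months: 38 ≥ 59 is false
  program area ∈ {chem, cs, math}: math is in the set → true
  requested budget > 2100836 USD: 894487 > 2100836 is false
  years since PhD ≤ 2 years: 33 ≤ 2 is false
Combine:
[1.1.1.1.1.2] false AND false = false
[1.1.1.1.1.3] false AND false = false
[1.1.1.1.1.4] false AND false = false
[1.1.1.1.1] true AND false AND false AND false = false
[1.1.1.1] NOT false = true
[1.1.1] NOT true = false
[1.1] NOT false = true
[1.2.1] true AND true = true
[1.2.2] false → true (antecedent false ⇒ implication holds) = true
[1.2.3.2] true OR true = true
[1.2.3] false → true (antecedent false ⇒ implication holds) = true
[1.2] true AND true AND true = true
[1] true → true = true
[2] exactly-one(true, false, false) = true
[root] true AND true = true
Overall: true → funded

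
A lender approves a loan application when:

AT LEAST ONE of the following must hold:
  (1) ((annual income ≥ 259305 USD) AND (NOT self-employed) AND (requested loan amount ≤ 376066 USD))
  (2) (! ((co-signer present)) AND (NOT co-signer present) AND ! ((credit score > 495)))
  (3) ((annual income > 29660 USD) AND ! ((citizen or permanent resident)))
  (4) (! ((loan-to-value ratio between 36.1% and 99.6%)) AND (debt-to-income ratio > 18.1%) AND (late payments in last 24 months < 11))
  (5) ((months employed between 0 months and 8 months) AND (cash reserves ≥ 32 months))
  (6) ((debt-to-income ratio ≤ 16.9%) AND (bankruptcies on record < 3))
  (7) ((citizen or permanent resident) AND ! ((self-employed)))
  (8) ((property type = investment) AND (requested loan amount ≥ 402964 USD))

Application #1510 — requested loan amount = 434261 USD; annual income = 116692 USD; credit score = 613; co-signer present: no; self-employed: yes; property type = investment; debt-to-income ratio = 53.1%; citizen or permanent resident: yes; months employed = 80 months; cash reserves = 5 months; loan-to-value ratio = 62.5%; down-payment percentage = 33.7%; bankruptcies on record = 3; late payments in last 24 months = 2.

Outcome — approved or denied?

Approved

Atomic conditions:
  annual income ≥ 259305 USD: 116692 ≥ 259305 is false
  NOT self-employed: yes → false
  requested loan amount ≤ 376066 USD: 434261 ≤ 376066 is false
  co-signer present: no → false
  NOT co-signer present: no → true
  credit score > 495: 613 > 495 is true
  annual income > 29660 USD: 116692 > 29660 is true
  citizen or permanent resident: yes → true
  loan-to-value ratio between 36.1% and 99.6%: 62.5 in [36.1, 99.6] is true
  debt-to-income ratio > 18.1%: 53.1 > 18.1 is true
  late payments in last 24 months < 11: 2 < 11 is true
  months employed between 0 months and 8 months: 80 in [0, 8] is false
  cash reserves ≥ 32 months: 5 ≥ 32 is false
  debt-to-income ratio ≤ 16.9%: 53.1 ≤ 16.9 is false
  bankruptcies on record < 3: 3 < 3 is false
  self-employed: yes → true
  property type = investment: investment == investment is true
  requested loan amount ≥ 402964 USD: 434261 ≥ 402964 is true
Combine:
[1] false AND false AND false = false
[2.1] NOT false = true
[2.3] NOT true = false
[2] true AND true AND false = false
[3.2] NOT true = false
[3] true AND false = false
[4.1] NOT true = false
[4] false AND true AND true = false
[5] false AND false = false
[6] false AND false = false
[7.2] NOT true = false
[7] true AND false = false
[8] true AND true = true
[root] false OR false OR false OR false OR false OR false OR false OR true = true
Overall: true → approved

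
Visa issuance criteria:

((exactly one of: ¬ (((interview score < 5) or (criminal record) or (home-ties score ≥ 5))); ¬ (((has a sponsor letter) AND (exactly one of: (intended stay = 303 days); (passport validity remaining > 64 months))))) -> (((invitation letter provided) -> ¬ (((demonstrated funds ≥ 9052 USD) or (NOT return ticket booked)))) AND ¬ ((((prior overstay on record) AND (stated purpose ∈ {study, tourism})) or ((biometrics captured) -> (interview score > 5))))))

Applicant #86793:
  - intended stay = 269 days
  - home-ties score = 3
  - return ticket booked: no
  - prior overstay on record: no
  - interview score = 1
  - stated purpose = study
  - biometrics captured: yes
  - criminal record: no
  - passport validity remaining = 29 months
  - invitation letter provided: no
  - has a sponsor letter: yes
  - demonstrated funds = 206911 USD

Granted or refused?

Granted

Atomic conditions:
  interview score < 5: 1 < 5 is true
  criminal record: no → false
  home-ties score ≥ 5: 3 ≥ 5 is false
  has a sponsor letter: yes → true
  intended stay = 303 days: 269 == 303 is false
  passport validity remaining > 64 months: 29 > 64 is false
  invitation letter provided: no → false
  demonstrated funds ≥ 9052 USD: 206911 ≥ 9052 is true
  NOT return ticket booked: no → true
  prior overstay on record: no → false
  stated purpose ∈ {study, tourism}: study is in the set → true
  biometrics captured: yes → true
  interview score > 5: 1 > 5 is false
Combine:
[1.1.1] true OR false OR false = true
[1.1] NOT true = false
[1.2.1.2] exactly-one(false, false) = false
[1.2.1] true AND false = false
[1.2] NOT false = true
[1] exactly-one(false, true) = true
[2.1.2.1] true OR true = true
[2.1.2] NOT true = false
[2.1] false → false (antecedent false ⇒ implication holds) = true
[2.2.1.1] false AND true = false
[2.2.1.2] true → false = false
[2.2.1] false OR false = false
[2.2] NOT false = true
[2] true AND true = true
[root] true → true = true
Overall: true → granted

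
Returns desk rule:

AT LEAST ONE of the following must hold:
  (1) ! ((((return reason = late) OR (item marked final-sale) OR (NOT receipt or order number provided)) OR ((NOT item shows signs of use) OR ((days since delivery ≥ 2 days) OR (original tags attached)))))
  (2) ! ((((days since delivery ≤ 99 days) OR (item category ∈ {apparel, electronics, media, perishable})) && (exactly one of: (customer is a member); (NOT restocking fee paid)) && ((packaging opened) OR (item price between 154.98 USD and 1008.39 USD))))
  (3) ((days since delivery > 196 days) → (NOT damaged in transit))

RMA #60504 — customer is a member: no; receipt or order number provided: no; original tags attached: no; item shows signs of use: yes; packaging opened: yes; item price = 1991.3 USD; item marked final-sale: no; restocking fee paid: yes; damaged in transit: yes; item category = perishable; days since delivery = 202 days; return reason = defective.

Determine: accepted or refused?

Accepted

Atomic conditions:
  return reason = late: defective == late is false
  item marked final-sale: no → false
  NOT receipt or order number provided: no → true
  NOT item shows signs of use: yes → false
  days since delivery ≥ 2 days: 202 ≥ 2 is true
  original tags attached: no → false
  days since delivery ≤ 99 days: 202 ≤ 99 is false
  item category ∈ {apparel, electronics, media, perishable}: perishable is in the set → true
  customer is a member: no → false
  NOT restocking fee paid: yes → false
  packaging opened: yes → true
  item price between 154.98 USD and 1008.39 USD: 1991.3 in [154.98, 1008.39] is false
  days since delivery > 196 days: 202 > 196 is true
  NOT damaged in transit: yes → false
Combine:
[1.1.1] false OR false OR true = true
[1.1.2.2] true OR false = true
[1.1.2] false OR true = true
[1.1] true OR true = true
[1] NOT true = false
[2.1.1] false OR true = true
[2.1.2] exactly-one(false, false) = false
[2.1.3] true OR false = true
[2.1] true AND false AND true = false
[2] NOT false = true
[3] true → false = false
[root] false OR true OR false = true
Overall: true → accepted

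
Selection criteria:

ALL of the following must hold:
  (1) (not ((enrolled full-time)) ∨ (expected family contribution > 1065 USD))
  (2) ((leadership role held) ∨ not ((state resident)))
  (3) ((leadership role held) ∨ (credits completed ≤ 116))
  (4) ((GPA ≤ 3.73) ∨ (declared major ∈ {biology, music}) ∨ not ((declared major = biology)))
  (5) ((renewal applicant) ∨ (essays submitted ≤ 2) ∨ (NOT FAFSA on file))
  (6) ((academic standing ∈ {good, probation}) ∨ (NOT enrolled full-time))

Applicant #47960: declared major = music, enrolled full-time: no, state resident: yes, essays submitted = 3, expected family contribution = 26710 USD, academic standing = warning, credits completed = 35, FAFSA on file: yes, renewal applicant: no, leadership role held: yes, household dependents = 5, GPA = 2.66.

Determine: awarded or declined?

Atomic conditions:
  enrolled full-time: no → false
  expected family contribution > 1065 USD: 26710 > 1065 is true
  leadership role held: yes → true
  state resident: yes → true
  credits completed ≤ 116: 35 ≤ 116 is true
  GPA ≤ 3.73: 2.66 ≤ 3.73 is true
  declared major ∈ {biology, music}: music is in the set → true
  declared major = biology: music == biology is false
  renewal applicant: no → false
  essays submitted ≤ 2: 3 ≤ 2 is false
  NOT FAFSA on file: yes → false
  academic standing ∈ {good, probation}: warning is not in the set → false
  NOT enrolled full-time: no → true
Combine:
[1.1] NOT false = true
[1] true OR true = true
[2.2] NOT true = false
[2] true OR false = true
[3] true OR true = true
[4.3] NOT false = true
[4] true OR true OR true = true
[5] false OR false OR false = false
[6] false OR true = true
[root] true AND true AND true AND true AND false AND true = false
Overall: false → declined

Declined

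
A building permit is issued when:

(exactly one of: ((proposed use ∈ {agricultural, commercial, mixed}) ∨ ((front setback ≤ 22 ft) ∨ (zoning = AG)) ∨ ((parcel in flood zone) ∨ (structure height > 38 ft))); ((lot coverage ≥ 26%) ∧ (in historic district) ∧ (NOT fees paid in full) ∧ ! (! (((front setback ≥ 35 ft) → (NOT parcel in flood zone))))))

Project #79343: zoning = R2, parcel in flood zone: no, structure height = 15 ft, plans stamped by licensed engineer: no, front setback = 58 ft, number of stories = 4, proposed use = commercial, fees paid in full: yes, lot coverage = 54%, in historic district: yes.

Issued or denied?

Atomic conditions:
  proposed use ∈ {agricultural, commercial, mixed}: commercial is in the set → true
  front setback ≤ 22 ft: 58 ≤ 22 is false
  zoning = AG: R2 == AG is false
  parcel in flood zone: no → false
  structure height > 38 ft: 15 > 38 is false
  lot coverage ≥ 26%: 54 ≥ 26 is true
  in historic district: yes → true
  NOT fees paid in full: yes → false
  front setback ≥ 35 ft: 58 ≥ 35 is true
  NOT parcel in flood zone: no → true
Combine:
[1.2] false OR false = false
[1.3] false OR false = false
[1] true OR false OR false = true
[2.4.1.1] true → true = true
[2.4.1] NOT true = false
[2.4] NOT false = true
[2] true AND true AND false AND true = false
[root] exactly-one(true, false) = true
Overall: true → issued

Issued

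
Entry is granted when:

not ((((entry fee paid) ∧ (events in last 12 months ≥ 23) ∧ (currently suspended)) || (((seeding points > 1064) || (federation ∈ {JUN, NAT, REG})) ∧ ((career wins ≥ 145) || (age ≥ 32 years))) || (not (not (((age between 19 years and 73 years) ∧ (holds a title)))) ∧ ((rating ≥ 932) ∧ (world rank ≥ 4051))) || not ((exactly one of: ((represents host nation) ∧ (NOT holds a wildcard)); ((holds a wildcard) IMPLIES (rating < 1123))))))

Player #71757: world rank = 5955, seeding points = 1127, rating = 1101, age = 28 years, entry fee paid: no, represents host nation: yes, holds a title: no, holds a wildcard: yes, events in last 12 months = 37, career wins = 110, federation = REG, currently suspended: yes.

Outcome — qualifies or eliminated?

Qualifies

Atomic conditions:
  entry fee paid: no → false
  events in last 12 months ≥ 23: 37 ≥ 23 is true
  currently suspended: yes → true
  seeding points > 1064: 1127 > 1064 is true
  federation ∈ {JUN, NAT, REG}: REG is in the set → true
  career wins ≥ 145: 110 ≥ 145 is false
  age ≥ 32 years: 28 ≥ 32 is false
  age between 19 years and 73 years: 28 in [19, 73] is true
  holds a title: no → false
  rating ≥ 932: 1101 ≥ 932 is true
  world rank ≥ 4051: 5955 ≥ 4051 is true
  represents host nation: yes → true
  NOT holds a wildcard: yes → false
  holds a wildcard: yes → true
  rating < 1123: 1101 < 1123 is true
Combine:
[1.1] false AND true AND true = false
[1.2.1] true OR true = true
[1.2.2] false OR false = false
[1.2] true AND false = false
[1.3.1.1.1] true AND false = false
[1.3.1.1] NOT false = true
[1.3.1] NOT true = false
[1.3.2] true AND true = true
[1.3] false AND true = false
[1.4.1.1] true AND false = false
[1.4.1.2] true → true = true
[1.4.1] exactly-one(false, true) = true
[1.4] NOT true = false
[1] false OR false OR false OR false = false
[root] NOT false = true
Overall: true → qualifies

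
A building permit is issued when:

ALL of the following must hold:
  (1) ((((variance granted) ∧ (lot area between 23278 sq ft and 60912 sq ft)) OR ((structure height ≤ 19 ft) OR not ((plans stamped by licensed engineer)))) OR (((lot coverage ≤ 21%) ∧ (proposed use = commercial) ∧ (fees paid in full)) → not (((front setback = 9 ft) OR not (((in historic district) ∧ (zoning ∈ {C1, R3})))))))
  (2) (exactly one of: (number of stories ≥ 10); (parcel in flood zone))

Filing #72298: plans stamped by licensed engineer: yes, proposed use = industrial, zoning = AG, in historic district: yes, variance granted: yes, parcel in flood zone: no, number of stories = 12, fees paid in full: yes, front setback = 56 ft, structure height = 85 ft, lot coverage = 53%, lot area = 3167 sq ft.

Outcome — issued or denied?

Issued

Atomic conditions:
  variance granted: yes → true
  lot area between 23278 sq ft and 60912 sq ft: 3167 in [23278, 60912] is false
  structure height ≤ 19 ft: 85 ≤ 19 is false
  plans stamped by licensed engineer: yes → true
  lot coverage ≤ 21%: 53 ≤ 21 is false
  proposed use = commercial: industrial == commercial is false
  fees paid in full: yes → true
  front setback = 9 ft: 56 == 9 is false
  in historic district: yes → true
  zoning ∈ {C1, R3}: AG is not in the set → false
  number of stories ≥ 10: 12 ≥ 10 is true
  parcel in flood zone: no → false
Combine:
[1.1.1] true AND false = false
[1.1.2.2] NOT true = false
[1.1.2] false OR false = false
[1.1] false OR false = false
[1.2.1] false AND false AND true = false
[1.2.2.1.2.1] true AND false = false
[1.2.2.1.2] NOT false = true
[1.2.2.1] false OR true = true
[1.2.2] NOT true = false
[1.2] false → false (antecedent false ⇒ implication holds) = true
[1] false OR true = true
[2] exactly-one(true, false) = true
[root] true AND true = true
Overall: true → issued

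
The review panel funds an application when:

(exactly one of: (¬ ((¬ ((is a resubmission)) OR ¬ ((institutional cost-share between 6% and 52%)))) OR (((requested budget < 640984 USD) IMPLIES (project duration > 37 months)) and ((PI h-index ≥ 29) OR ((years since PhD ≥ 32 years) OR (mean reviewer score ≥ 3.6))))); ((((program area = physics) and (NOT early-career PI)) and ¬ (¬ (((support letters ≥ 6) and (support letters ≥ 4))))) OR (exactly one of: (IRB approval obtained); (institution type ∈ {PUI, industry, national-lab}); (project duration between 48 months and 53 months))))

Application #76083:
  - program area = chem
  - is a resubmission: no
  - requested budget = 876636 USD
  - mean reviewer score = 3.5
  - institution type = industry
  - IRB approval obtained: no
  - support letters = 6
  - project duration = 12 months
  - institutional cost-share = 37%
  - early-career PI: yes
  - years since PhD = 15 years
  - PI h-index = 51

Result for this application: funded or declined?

Declined

Atomic conditions:
  is a resubmission: no → false
  institutional cost-share between 6% and 52%: 37 in [6, 52] is true
  requested budget < 640984 USD: 876636 < 640984 is false
  project duration > 37 months: 12 > 37 is false
  PI h-index ≥ 29: 51 ≥ 29 is true
  years since PhD ≥ 32 years: 15 ≥ 32 is false
  mean reviewer score ≥ 3.6: 3.5 ≥ 3.6 is false
  program area = physics: chem == physics is false
  NOT early-career PI: yes → false
  support letters ≥ 6: 6 ≥ 6 is true
  support letters ≥ 4: 6 ≥ 4 is true
  IRB approval obtained: no → false
  institution type ∈ {PUI, industry, national-lab}: industry is in the set → true
  project duration between 48 months and 53 months: 12 in [48, 53] is false
Combine:
[1.1.1.1] NOT false = true
[1.1.1.2] NOT true = false
[1.1.1] true OR false = true
[1.1] NOT true = false
[1.2.1] false → false (antecedent false ⇒ implication holds) = true
[1.2.2.2] false OR false = false
[1.2.2] true OR false = true
[1.2] true AND true = true
[1] false OR true = true
[2.1.1] false AND false = false
[2.1.2.1.1] true AND true = true
[2.1.2.1] NOT true = false
[2.1.2] NOT false = true
[2.1] false AND true = false
[2.2] exactly-one(false, true, false) = true
[2] false OR true = true
[root] exactly-one(true, true) = false
Overall: false → declined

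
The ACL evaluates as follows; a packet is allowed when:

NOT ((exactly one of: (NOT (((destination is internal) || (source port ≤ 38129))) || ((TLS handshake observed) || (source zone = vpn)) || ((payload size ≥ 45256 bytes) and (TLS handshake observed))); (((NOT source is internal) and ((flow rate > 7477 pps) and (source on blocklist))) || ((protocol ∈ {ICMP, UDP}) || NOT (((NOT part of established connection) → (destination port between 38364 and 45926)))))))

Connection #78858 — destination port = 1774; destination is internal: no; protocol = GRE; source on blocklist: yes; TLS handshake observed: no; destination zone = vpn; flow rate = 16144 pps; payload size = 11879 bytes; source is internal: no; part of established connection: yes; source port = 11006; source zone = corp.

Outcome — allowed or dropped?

Dropped

Atomic conditions:
  destination is internal: no → false
  source port ≤ 38129: 11006 ≤ 38129 is true
  TLS handshake observed: no → false
  source zone = vpn: corp == vpn is false
  payload size ≥ 45256 bytes: 11879 ≥ 45256 is false
  NOT source is internal: no → true
  flow rate > 7477 pps: 16144 > 7477 is true
  source on blocklist: yes → true
  protocol ∈ {ICMP, UDP}: GRE is not in the set → false
  NOT part of established connection: yes → false
  destination port between 38364 and 45926: 1774 in [38364, 45926] is false
Combine:
[1.1.1.1] false OR true = true
[1.1.1] NOT true = false
[1.1.2] false OR false = false
[1.1.3] false AND false = false
[1.1] false OR false OR false = false
[1.2.1.2] true AND true = true
[1.2.1] true AND true = true
[1.2.2.2.1] false → false (antecedent false ⇒ implication holds) = true
[1.2.2.2] NOT true = false
[1.2.2] false OR false = false
[1.2] true OR false = true
[1] exactly-one(false, true) = true
[root] NOT true = false
Overall: false → dropped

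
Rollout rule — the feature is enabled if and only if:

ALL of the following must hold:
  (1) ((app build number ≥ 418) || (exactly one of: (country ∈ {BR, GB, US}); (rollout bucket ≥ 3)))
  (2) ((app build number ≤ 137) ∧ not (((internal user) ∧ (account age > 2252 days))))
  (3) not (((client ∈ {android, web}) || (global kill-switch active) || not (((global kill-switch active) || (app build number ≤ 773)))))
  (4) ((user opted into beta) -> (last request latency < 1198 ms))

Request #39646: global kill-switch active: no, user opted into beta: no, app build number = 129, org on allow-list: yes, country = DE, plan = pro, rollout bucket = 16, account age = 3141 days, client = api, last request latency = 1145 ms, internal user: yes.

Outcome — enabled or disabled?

Atomic conditions:
  app build number ≥ 418: 129 ≥ 418 is false
  country ∈ {BR, GB, US}: DE is not in the set → false
  rollout bucket ≥ 3: 16 ≥ 3 is true
  app build number ≤ 137: 129 ≤ 137 is true
  internal user: yes → true
  account age > 2252 days: 3141 > 2252 is true
  client ∈ {android, web}: api is not in the set → false
  global kill-switch active: no → false
  app build number ≤ 773: 129 ≤ 773 is true
  user opted into beta: no → false
  last request latency < 1198 ms: 1145 < 1198 is true
Combine:
[1.2] exactly-one(false, true) = true
[1] false OR true = true
[2.2.1] true AND true = true
[2.2] NOT true = false
[2] true AND false = false
[3.1.3.1] false OR true = true
[3.1.3] NOT true = false
[3.1] false OR false OR false = false
[3] NOT false = true
[4] false → true (antecedent false ⇒ implication holds) = true
[root] true AND false AND true AND true = false
Overall: false → disabled

Disabled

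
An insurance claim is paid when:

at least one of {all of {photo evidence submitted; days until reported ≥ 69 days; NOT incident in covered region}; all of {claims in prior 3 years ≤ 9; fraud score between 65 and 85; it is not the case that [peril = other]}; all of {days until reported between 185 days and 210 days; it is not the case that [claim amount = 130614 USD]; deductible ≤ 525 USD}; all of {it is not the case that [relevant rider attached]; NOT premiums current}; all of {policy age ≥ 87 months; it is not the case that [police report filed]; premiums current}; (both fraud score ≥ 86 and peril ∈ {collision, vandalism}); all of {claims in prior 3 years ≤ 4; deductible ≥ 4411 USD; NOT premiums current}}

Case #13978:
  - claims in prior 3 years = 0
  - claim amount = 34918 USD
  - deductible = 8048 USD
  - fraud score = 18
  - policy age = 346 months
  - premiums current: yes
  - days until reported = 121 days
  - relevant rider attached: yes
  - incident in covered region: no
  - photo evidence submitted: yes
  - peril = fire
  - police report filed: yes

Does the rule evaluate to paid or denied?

Paid

Atomic conditions:
  photo evidence submitted: yes → true
  days until reported ≥ 69 days: 121 ≥ 69 is true
  NOT incident in covered region: no → true
  claims in prior 3 years ≤ 9: 0 ≤ 9 is true
  fraud score between 65 and 85: 18 in [65, 85] is false
  peril = other: fire == other is false
  days until reported between 185 days and 210 days: 121 in [185, 210] is false
  claim amount = 130614 USD: 34918 == 130614 is false
  deductible ≤ 525 USD: 8048 ≤ 525 is false
  relevant rider attached: yes → true
  NOT premiums current: yes → false
  policy age ≥ 87 months: 346 ≥ 87 is true
  police report filed: yes → true
  premiums current: yes → true
  fraud score ≥ 86: 18 ≥ 86 is false
  peril ∈ {collision, vandalism}: fire is not in the set → false
  claims in prior 3 years ≤ 4: 0 ≤ 4 is true
  deductible ≥ 4411 USD: 8048 ≥ 4411 is true
Combine:
[1] true AND true AND true = true
[2.3] NOT false = true
[2] true AND false AND true = false
[3.2] NOT false = true
[3] false AND true AND false = false
[4.1] NOT true = false
[4] false AND false = false
[5.2] NOT true = false
[5] true AND false AND true = false
[6] false AND false = false
[7] true AND true AND false = false
[root] true OR false OR false OR false OR false OR false OR false = true
Overall: true → paid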